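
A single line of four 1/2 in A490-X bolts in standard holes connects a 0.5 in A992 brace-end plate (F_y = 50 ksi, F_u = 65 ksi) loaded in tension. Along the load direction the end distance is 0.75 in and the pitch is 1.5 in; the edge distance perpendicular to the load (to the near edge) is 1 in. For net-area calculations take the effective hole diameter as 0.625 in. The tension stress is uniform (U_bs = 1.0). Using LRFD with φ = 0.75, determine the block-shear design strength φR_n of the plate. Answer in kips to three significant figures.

Shear plane L_v = 0.75 + 3·1.5 = 5.25 in; A_gv = 5.25 × 0.5 = 2.625 in².
A_nv = (5.25 − 3.5·0.625) × 0.5 = 1.531 in².
A_nt = (1 − 0.5·0.625) × 0.5 = 0.3438 in².
0.6 F_u A_nv = 59.72 kips; 0.6 F_y A_gv = 78.75 kips → shear rupture governs the shear term.
R_n = 59.72 + 1.0 × 65 × 0.3438 = 82.06 kips.
Design strength φR_n = 0.75 × 82.06 = 61.5 kips.

61.5 kips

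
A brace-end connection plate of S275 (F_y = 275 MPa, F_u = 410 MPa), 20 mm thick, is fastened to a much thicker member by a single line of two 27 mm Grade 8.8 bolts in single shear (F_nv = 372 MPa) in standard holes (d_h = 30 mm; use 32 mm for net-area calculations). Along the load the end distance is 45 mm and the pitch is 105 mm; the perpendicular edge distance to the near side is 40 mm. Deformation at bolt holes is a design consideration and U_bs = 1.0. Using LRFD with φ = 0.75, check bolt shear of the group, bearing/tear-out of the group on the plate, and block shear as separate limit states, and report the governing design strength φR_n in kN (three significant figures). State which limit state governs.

Bolt shear: A_b = π·27²/4 = 572.6 mm²; R_n = 372 × 572.6 × 2 × 1 / 1000 = 426 kN → 0.75 × 426 = 319 kN.
Bearing: edge l_c = 30, r_n = 295.2 kN; interior l_c = 75, r_n = 531.4 kN; R_n = 295.2 + 1·531.4 = 826.6 kN → 620 kN.
Block shear: A_gv = 3000, A_nv = 2040, A_nt = 480 mm²; R_n = min(0.6F_uA_nv, 0.6F_yA_gv) + U_bs·F_u·A_nt = 691.8 kN → 519 kN.
Bolt shear governs: 319 kN.

319 kN (bolt shear governs)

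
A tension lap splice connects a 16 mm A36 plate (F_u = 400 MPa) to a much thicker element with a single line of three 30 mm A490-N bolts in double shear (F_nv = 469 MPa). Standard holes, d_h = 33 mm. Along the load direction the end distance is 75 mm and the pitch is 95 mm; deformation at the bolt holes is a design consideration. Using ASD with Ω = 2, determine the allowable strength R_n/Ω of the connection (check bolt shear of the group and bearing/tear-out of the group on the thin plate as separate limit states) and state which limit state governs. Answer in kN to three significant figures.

685 kN (bearing governs)

Bolt shear: A_b = π·30²/4 = 706.9 mm²; R_n = 469 × 706.9 × 3 × 2 / 1000 = 1989 kN → 1989 / 2 = 995 kN.
Bearing (1.2 l_c t F_u ≤ 2.4 d t F_u): upper limit = 2.4·30·16·400 / 1000 = 460.8 kN.
  Edge l_c = 75 − 33/2 = 58.5 → r_n = 449.3 kN; interior l_c = 95 − 33 = 62 → r_n = 460.8 kN.
  R_n,bearing = 1·449.3 + 2·460.8 = 1371 kN → 1371 / 2 = 685 kN.
Bearing governs: 685 kN.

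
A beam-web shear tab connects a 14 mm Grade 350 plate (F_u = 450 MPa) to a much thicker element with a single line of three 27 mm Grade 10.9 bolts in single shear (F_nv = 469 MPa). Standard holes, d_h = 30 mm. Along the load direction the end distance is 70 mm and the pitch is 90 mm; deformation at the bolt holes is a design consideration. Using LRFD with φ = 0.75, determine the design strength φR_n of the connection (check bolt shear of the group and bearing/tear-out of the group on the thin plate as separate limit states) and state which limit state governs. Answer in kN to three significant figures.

604 kN (bolt shear governs)

Bolt shear: A_b = π·27²/4 = 572.6 mm²; R_n = 469 × 572.6 × 3 × 1 / 1000 = 805.6 kN → 0.75 × 805.6 = 604 kN.
Bearing (1.2 l_c t F_u ≤ 2.4 d t F_u): upper limit = 2.4·27·14·450 / 1000 = 408.2 kN.
  Edge l_c = 70 − 30/2 = 55 → r_n = 408.2 kN; interior l_c = 90 − 30 = 60 → r_n = 408.2 kN.
  R_n,bearing = 1·408.2 + 2·408.2 = 1225 kN → 0.75 × 1225 = 919 kN.
Bolt shear governs: 604 kN.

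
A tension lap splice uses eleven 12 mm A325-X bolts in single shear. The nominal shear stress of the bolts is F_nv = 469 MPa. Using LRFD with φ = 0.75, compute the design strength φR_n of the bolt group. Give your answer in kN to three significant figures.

438 kN

A_b = π × 12² / 4 = 113.1 mm².
R_n = F_nv · A_b · n · n_s = 469 × 113.1 × 11 × 1 / 1000 = 583.5 kN.
Design strength φR_n = 0.75 × 583.5 = 438 kN.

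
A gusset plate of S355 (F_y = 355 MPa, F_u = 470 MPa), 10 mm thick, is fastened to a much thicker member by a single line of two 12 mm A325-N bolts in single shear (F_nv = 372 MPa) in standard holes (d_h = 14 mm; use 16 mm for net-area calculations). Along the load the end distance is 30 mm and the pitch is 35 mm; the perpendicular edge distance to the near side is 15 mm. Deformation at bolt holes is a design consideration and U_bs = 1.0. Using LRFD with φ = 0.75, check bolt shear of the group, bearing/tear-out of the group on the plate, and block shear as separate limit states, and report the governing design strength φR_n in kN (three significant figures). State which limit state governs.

63.1 kN (bolt shear governs)

Bolt shear: A_b = π·12²/4 = 113.1 mm²; R_n = 372 × 113.1 × 2 × 1 / 1000 = 84.14 kN → 0.75 × 84.14 = 63.1 kN.
Bearing: edge l_c = 23, r_n = 129.7 kN; interior l_c = 21, r_n = 118.4 kN; R_n = 129.7 + 1·118.4 = 248.2 kN → 186 kN.
Block shear: A_gv = 650, A_nv = 410, A_nt = 70 mm²; R_n = min(0.6F_uA_nv, 0.6F_yA_gv) + U_bs·F_u·A_nt = 148.5 kN → 111 kN.
Bolt shear governs: 63.1 kN.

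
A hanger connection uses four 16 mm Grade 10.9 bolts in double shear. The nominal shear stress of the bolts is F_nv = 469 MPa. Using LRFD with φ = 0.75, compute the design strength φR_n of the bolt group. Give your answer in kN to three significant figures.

566 kN

A_b = π × 16² / 4 = 201.1 mm².
R_n = F_nv · A_b · n · n_s = 469 × 201.1 × 4 × 2 / 1000 = 754.4 kN.
Design strength φR_n = 0.75 × 754.4 = 566 kN.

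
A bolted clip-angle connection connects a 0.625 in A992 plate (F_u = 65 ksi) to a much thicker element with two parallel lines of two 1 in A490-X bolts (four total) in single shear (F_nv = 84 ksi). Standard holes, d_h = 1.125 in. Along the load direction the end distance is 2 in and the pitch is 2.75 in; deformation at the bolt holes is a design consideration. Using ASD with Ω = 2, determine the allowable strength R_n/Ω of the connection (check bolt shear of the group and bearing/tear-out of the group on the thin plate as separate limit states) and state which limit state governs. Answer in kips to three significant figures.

Bolt shear: A_b = π·1²/4 = 0.7854 in²; R_n = 84 × 0.7854 × 4 × 1 = 263.9 kips → 263.9 / 2 = 132 kips.
Bearing (1.2 l_c t F_u ≤ 2.4 d t F_u): upper limit = 2.4·1·0.625·65 = 97.5 kips.
  Edge l_c = 2 − 1.125/2 = 1.438 → r_n = 70.08 kips; interior l_c = 2.75 − 1.125 = 1.625 → r_n = 79.22 kips.
  R_n,bearing = 2·70.08 + 2·79.22 = 298.6 kips → 298.6 / 2 = 149 kips.
Bolt shear governs: 132 kips.

132 kips (bolt shear governs)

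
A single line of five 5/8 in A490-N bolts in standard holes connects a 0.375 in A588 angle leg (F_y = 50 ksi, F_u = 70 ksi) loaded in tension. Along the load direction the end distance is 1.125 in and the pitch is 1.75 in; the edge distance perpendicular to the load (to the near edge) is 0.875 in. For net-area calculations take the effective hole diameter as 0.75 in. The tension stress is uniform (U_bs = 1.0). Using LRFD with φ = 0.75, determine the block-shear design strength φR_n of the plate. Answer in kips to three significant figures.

Shear plane L_v = 1.125 + 4·1.75 = 8.125 in; A_gv = 8.125 × 0.375 = 3.047 in².
A_nv = (8.125 − 4.5·0.75) × 0.375 = 1.781 in².
A_nt = (0.875 − 0.5·0.75) × 0.375 = 0.1875 in².
0.6 F_u A_nv = 74.81 kips; 0.6 F_y A_gv = 91.41 kips → shear rupture governs the shear term.
R_n = 74.81 + 1.0 × 70 × 0.1875 = 87.94 kips.
Design strength φR_n = 0.75 × 87.94 = 66 kips.

66 kips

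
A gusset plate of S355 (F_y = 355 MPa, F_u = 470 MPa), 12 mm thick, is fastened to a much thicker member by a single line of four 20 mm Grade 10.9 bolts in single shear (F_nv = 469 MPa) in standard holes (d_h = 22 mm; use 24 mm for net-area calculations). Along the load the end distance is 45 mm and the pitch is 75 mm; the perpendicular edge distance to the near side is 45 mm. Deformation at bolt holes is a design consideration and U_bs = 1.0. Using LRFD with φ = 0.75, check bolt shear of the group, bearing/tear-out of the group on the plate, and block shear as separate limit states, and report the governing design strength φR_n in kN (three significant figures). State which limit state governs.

Bolt shear: A_b = π·20²/4 = 314.2 mm²; R_n = 469 × 314.2 × 4 × 1 / 1000 = 589.4 kN → 0.75 × 589.4 = 442 kN.
Bearing: edge l_c = 34, r_n = 230.1 kN; interior l_c = 53, r_n = 270.7 kN; R_n = 230.1 + 3·270.7 = 1042 kN → 782 kN.
Block shear: A_gv = 3240, A_nv = 2232, A_nt = 396 mm²; R_n = min(0.6F_uA_nv, 0.6F_yA_gv) + U_bs·F_u·A_nt = 815.5 kN → 612 kN.
Bolt shear governs: 442 kN.

442 kN (bolt shear governs)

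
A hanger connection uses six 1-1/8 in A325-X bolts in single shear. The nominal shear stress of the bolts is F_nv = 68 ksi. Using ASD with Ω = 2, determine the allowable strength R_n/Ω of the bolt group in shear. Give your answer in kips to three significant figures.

203 kips

A_b = π × 1.125² / 4 = 0.994 in².
R_n = F_nv · A_b · n · n_s = 68 × 0.994 × 6 × 1 = 405.6 kips.
Allowable strength R_n/Ω = 405.6 / 2 = 203 kips.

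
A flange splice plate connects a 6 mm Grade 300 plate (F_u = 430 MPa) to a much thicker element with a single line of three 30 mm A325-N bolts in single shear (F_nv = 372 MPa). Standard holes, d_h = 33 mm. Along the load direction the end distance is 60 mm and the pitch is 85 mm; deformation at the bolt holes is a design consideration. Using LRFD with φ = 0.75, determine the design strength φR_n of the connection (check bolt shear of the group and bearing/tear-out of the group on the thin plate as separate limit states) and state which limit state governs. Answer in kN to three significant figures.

Bolt shear: A_b = π·30²/4 = 706.9 mm²; R_n = 372 × 706.9 × 3 × 1 / 1000 = 788.9 kN → 0.75 × 788.9 = 592 kN.
Bearing (1.2 l_c t F_u ≤ 2.4 d t F_u): upper limit = 2.4·30·6·430 / 1000 = 185.8 kN.
  Edge l_c = 60 − 33/2 = 43.5 → r_n = 134.7 kN; interior l_c = 85 − 33 = 52 → r_n = 161 kN.
  R_n,bearing = 1·134.7 + 2·161 = 456.7 kN → 0.75 × 456.7 = 342 kN.
Bearing governs: 342 kN.

342 kN (bearing governs)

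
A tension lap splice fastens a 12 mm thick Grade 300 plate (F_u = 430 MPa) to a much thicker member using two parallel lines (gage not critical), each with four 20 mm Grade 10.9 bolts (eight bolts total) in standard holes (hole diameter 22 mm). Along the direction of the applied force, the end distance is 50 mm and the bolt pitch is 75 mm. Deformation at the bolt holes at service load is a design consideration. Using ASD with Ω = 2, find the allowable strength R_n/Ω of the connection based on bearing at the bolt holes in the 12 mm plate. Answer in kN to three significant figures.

Per bolt r_n = 1.2 l_c t F_u ≤ 2.4 d t F_u; upper limit = 2.4 × 20 × 12 × 430 / 1000 = 247.7 kN.
Edge bolt: l_c = 50 − 22/2 = 39 mm → 1.2 × 39 × 12 × 430 / 1000 = 241.5 → r_n = 241.5 kN.
Interior bolts: l_c = 75 − 22 = 53 mm → 1.2 × 53 × 12 × 430 / 1000 = 328.2 → r_n = 247.7 kN.
R_n = 2 × 241.5 + 6 × 247.7 = 1969 kN.
Allowable strength R_n/Ω = 1969 / 2 = 985 kN.

985 kN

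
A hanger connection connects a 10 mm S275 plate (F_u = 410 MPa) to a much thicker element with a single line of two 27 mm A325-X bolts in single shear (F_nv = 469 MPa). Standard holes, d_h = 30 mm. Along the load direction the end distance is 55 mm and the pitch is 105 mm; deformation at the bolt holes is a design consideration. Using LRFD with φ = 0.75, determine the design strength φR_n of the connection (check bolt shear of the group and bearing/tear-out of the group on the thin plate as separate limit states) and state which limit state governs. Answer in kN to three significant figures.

Bolt shear: A_b = π·27²/4 = 572.6 mm²; R_n = 469 × 572.6 × 2 × 1 / 1000 = 537.1 kN → 0.75 × 537.1 = 403 kN.
Bearing (1.2 l_c t F_u ≤ 2.4 d t F_u): upper limit = 2.4·27·10·410 / 1000 = 265.7 kN.
  Edge l_c = 55 − 30/2 = 40 → r_n = 196.8 kN; interior l_c = 105 − 30 = 75 → r_n = 265.7 kN.
  R_n,bearing = 1·196.8 + 1·265.7 = 462.5 kN → 0.75 × 462.5 = 347 kN.
Bearing governs: 347 kN.

347 kN (bearing governs)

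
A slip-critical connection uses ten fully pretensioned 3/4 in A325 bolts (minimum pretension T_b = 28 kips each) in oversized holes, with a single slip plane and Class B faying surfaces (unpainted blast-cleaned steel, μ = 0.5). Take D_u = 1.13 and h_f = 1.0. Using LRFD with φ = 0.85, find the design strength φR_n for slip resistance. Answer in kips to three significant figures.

134 kips

R_n = μ · D_u · h_f · T_b · n_s · n_b = 0.5 × 1.13 × 1.0 × 28 × 1 × 10 = 158.2 kips.
Design strength φR_n = 0.85 × 158.2 = 134 kips.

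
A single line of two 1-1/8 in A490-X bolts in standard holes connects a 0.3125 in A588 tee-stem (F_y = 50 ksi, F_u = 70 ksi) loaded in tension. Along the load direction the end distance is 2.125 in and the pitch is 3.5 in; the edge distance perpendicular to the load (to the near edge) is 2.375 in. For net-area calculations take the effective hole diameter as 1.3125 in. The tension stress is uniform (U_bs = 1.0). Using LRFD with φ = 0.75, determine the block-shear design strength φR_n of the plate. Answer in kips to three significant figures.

Shear plane L_v = 2.125 + 1·3.5 = 5.625 in; A_gv = 5.625 × 0.3125 = 1.758 in².
A_nv = (5.625 − 1.5·1.3125) × 0.3125 = 1.143 in².
A_nt = (2.375 − 0.5·1.3125) × 0.3125 = 0.5371 in².
0.6 F_u A_nv = 47.99 kips; 0.6 F_y A_gv = 52.73 kips → shear rupture governs the shear term.
R_n = 47.99 + 1.0 × 70 × 0.5371 = 85.59 kips.
Design strength φR_n = 0.75 × 85.59 = 64.2 kips.

64.2 kips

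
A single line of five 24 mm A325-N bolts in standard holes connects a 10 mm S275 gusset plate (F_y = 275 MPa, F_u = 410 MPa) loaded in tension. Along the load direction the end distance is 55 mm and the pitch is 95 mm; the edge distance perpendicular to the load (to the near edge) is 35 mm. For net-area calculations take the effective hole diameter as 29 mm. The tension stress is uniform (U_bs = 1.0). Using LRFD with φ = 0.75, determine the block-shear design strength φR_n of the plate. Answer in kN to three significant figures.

601 kN

Shear plane L_v = 55 + 4·95 = 435 mm; A_gv = 435 × 10 = 4350 mm².
A_nv = (435 − 4.5·29) × 10 = 3045 mm².
A_nt = (35 − 0.5·29) × 10 = 205 mm².
0.6 F_u A_nv = 749.1 kN; 0.6 F_y A_gv = 717.8 kN → shear yielding governs the shear term.
R_n = 717.8 + 1.0 × 410 × 205 / 1000 = 801.8 kN.
Design strength φR_n = 0.75 × 801.8 = 601 kN.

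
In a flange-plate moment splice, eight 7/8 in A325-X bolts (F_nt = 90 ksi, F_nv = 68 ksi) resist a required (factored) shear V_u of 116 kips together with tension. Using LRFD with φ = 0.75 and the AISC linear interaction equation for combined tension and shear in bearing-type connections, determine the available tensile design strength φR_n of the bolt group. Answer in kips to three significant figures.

A_b = π·0.875²/4 = 0.6013 in²; f_rv = 116 / (8 × 0.6013) = 24.11 ksi.
F'_nt = 1.3 F_nt − (F_nt / φF_nv) f_rv = 1.3·90 − (90/(0.75·68))·24.11 = 74.45 ksi, capped at F_nt → F'_nt = 74.45 ksi.
R_n = F'_nt · A_b · n = 74.45 × 0.6013 × 8 = 358.1 kips.
Design strength φR_n = 0.75 × 358.1 = 269 kips.

269 kips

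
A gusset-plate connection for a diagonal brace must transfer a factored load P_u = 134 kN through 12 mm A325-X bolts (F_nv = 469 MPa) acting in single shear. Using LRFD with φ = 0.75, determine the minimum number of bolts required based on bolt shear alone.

A_b = π·12²/4 = 113.1 mm².
Per-bolt design strength φR_n = 0.75 × 469 × 113.1 × 1 / 1000 = 39.78 kN.
n ≥ 134 / 39.78 = 3.368 → use 4 bolts.

4 bolts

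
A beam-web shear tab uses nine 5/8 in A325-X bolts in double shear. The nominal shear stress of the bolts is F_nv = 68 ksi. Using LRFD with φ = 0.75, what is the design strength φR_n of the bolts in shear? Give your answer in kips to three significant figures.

282 kips

A_b = π × 0.625² / 4 = 0.3068 in².
R_n = F_nv · A_b · n · n_s = 68 × 0.3068 × 9 × 2 = 375.5 kips.
Design strength φR_n = 0.75 × 375.5 = 282 kips.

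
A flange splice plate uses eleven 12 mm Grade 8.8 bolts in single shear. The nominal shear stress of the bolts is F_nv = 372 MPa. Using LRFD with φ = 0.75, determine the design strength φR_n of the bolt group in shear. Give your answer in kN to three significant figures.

347 kN

A_b = π × 12² / 4 = 113.1 mm².
R_n = F_nv · A_b · n · n_s = 372 × 113.1 × 11 × 1 / 1000 = 462.8 kN.
Design strength φR_n = 0.75 × 462.8 = 347 kN.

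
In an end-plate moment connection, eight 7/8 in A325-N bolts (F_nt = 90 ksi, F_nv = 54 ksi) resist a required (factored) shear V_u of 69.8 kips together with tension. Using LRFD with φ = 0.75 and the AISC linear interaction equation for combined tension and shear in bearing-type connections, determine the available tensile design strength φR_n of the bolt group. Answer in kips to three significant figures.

306 kips

A_b = π·0.875²/4 = 0.6013 in²; f_rv = 69.8 / (8 × 0.6013) = 14.51 ksi.
F'_nt = 1.3 F_nt − (F_nt / φF_nv) f_rv = 1.3·90 − (90/(0.75·54))·14.51 = 84.76 ksi, capped at F_nt → F'_nt = 84.76 ksi.
R_n = F'_nt · A_b · n = 84.76 × 0.6013 × 8 = 407.7 kips.
Design strength φR_n = 0.75 × 407.7 = 306 kips.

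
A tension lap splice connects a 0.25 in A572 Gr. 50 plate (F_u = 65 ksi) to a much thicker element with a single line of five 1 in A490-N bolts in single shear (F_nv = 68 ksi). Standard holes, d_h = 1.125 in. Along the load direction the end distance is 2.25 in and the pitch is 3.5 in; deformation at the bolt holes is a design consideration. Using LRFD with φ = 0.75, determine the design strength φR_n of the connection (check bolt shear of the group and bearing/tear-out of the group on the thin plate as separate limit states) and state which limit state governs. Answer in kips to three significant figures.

142 kips (bearing governs)

Bolt shear: A_b = π·1²/4 = 0.7854 in²; R_n = 68 × 0.7854 × 5 × 1 = 267 kips → 0.75 × 267 = 200 kips.
Bearing (1.2 l_c t F_u ≤ 2.4 d t F_u): upper limit = 2.4·1·0.25·65 = 39 kips.
  Edge l_c = 2.25 − 1.125/2 = 1.688 → r_n = 32.91 kips; interior l_c = 3.5 − 1.125 = 2.375 → r_n = 39 kips.
  R_n,bearing = 1·32.91 + 4·39 = 188.9 kips → 0.75 × 188.9 = 142 kips.
Bearing governs: 142 kips.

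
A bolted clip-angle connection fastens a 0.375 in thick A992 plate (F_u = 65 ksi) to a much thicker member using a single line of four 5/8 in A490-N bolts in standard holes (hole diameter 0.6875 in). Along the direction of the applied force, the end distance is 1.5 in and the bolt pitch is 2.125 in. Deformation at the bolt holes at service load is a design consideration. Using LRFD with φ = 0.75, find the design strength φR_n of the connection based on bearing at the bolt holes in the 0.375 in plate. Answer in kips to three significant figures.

108 kips

Per bolt r_n = 1.2 l_c t F_u ≤ 2.4 d t F_u; upper limit = 2.4 × 0.625 × 0.375 × 65 = 36.56 kips.
Edge bolt: l_c = 1.5 − 0.6875/2 = 1.156 in → 1.2 × 1.156 × 0.375 × 65 = 33.82 → r_n = 33.82 kips.
Interior bolts: l_c = 2.125 − 0.6875 = 1.438 in → 1.2 × 1.438 × 0.375 × 65 = 42.05 → r_n = 36.56 kips.
R_n = 1 × 33.82 + 3 × 36.56 = 143.5 kips.
Design strength φR_n = 0.75 × 143.5 = 108 kips.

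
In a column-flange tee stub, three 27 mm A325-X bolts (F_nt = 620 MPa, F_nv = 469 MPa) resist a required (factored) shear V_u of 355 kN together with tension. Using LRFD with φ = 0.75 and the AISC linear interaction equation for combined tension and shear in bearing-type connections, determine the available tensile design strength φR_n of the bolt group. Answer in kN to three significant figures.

A_b = π·27²/4 = 572.6 mm²; f_rv = 355 × 1000 / (3 × 572.6) = 206.7 MPa.
F'_nt = 1.3 F_nt − (F_nt / φF_nv) f_rv = 1.3·620 − (620/(0.75·469))·206.7 = 441.7 MPa, capped at F_nt → F'_nt = 441.7 MPa.
R_n = F'_nt · A_b · n = 441.7 × 572.6 × 3 / 1000 = 758.7 kN.
Design strength φR_n = 0.75 × 758.7 = 569 kN.

569 kN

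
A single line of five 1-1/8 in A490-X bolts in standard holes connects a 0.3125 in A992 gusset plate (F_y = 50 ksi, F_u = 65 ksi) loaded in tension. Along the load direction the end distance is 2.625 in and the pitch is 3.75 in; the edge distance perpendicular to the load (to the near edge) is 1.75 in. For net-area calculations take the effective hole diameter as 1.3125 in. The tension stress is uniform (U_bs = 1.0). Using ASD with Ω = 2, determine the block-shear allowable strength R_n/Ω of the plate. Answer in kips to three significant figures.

82.5 kips

Shear plane L_v = 2.625 + 4·3.75 = 17.62 in; A_gv = 17.62 × 0.3125 = 5.508 in².
A_nv = (17.62 − 4.5·1.3125) × 0.3125 = 3.662 in².
A_nt = (1.75 − 0.5·1.3125) × 0.3125 = 0.3418 in².
0.6 F_u A_nv = 142.8 kips; 0.6 F_y A_gv = 165.2 kips → shear rupture governs the shear term.
R_n = 142.8 + 1.0 × 65 × 0.3418 = 165 kips.
Allowable strength R_n/Ω = 165 / 2 = 82.5 kips.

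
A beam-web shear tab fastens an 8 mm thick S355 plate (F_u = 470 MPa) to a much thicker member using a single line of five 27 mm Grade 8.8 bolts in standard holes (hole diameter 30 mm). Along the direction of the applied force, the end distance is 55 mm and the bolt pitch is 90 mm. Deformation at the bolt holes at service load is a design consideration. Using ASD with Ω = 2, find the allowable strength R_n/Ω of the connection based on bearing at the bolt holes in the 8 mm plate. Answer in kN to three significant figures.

578 kN

Per bolt r_n = 1.2 l_c t F_u ≤ 2.4 d t F_u; upper limit = 2.4 × 27 × 8 × 470 / 1000 = 243.6 kN.
Edge bolt: l_c = 55 − 30/2 = 40 mm → 1.2 × 40 × 8 × 470 / 1000 = 180.5 → r_n = 180.5 kN.
Interior bolts: l_c = 90 − 30 = 60 mm → 1.2 × 60 × 8 × 470 / 1000 = 270.7 → r_n = 243.6 kN.
R_n = 1 × 180.5 + 4 × 243.6 = 1155 kN.
Allowable strength R_n/Ω = 1155 / 2 = 578 kN.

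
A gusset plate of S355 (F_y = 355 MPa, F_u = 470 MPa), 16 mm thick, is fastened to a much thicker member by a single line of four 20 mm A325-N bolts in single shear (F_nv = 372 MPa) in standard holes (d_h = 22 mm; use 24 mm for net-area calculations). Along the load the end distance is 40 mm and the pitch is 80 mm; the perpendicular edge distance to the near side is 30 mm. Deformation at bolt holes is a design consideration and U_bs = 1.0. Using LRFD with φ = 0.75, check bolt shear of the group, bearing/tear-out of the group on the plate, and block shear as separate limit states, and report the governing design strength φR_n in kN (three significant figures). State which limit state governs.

Bolt shear: A_b = π·20²/4 = 314.2 mm²; R_n = 372 × 314.2 × 4 × 1 / 1000 = 467.5 kN → 0.75 × 467.5 = 351 kN.
Bearing: edge l_c = 29, r_n = 261.7 kN; interior l_c = 58, r_n = 361 kN; R_n = 261.7 + 3·361 = 1345 kN → 1010 kN.
Block shear: A_gv = 4480, A_nv = 3136, A_nt = 288 mm²; R_n = min(0.6F_uA_nv, 0.6F_yA_gv) + U_bs·F_u·A_nt = 1020 kN → 765 kN.
Bolt shear governs: 351 kN.

351 kN (bolt shear governs)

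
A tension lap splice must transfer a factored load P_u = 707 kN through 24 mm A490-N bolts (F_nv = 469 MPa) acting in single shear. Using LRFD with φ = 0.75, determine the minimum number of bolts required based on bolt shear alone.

5 bolts

A_b = π·24²/4 = 452.4 mm².
Per-bolt design strength φR_n = 0.75 × 469 × 452.4 × 1 / 1000 = 159.1 kN.
n ≥ 707 / 159.1 = 4.443 → use 5 bolts.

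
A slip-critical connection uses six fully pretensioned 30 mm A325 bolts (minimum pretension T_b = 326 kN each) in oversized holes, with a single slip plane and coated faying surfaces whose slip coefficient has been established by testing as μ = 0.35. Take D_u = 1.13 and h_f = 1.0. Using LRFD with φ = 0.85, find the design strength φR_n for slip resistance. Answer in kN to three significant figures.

R_n = μ · D_u · h_f · T_b · n_s · n_b = 0.35 × 1.13 × 1.0 × 326 × 1 × 6 = 773.6 kN.
Design strength φR_n = 0.85 × 773.6 = 658 kN.

658 kN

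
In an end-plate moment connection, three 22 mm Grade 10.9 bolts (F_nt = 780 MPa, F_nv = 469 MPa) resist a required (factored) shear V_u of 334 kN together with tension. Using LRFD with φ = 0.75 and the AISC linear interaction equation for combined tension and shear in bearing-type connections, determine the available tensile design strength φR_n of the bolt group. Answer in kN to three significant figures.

312 kN

A_b = π·22²/4 = 380.1 mm²; f_rv = 334 × 1000 / (3 × 380.1) = 292.9 MPa.
F'_nt = 1.3 F_nt − (F_nt / φF_nv) f_rv = 1.3·780 − (780/(0.75·469))·292.9 = 364.5 MPa, capped at F_nt → F'_nt = 364.5 MPa.
R_n = F'_nt · A_b · n = 364.5 × 380.1 × 3 / 1000 = 415.7 kN.
Design strength φR_n = 0.75 × 415.7 = 312 kN.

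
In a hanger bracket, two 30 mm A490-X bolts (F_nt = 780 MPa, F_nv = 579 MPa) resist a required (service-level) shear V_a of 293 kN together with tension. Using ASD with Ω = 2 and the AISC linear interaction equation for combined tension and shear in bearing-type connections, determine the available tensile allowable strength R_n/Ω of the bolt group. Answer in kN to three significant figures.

A_b = π·30²/4 = 706.9 mm²; f_rv = 293 × 1000 / (2 × 706.9) = 207.3 MPa.
F'_nt = 1.3 F_nt − (Ω F_nt / F_nv) f_rv = 1.3·780 − (2·780/579)·207.3 = 455.6 MPa, capped at F_nt → F'_nt = 455.6 MPa.
R_n = F'_nt · A_b · n = 455.6 × 706.9 × 2 / 1000 = 644.1 kN.
Allowable strength R_n/Ω = 644.1 / 2 = 322 kN.

322 kN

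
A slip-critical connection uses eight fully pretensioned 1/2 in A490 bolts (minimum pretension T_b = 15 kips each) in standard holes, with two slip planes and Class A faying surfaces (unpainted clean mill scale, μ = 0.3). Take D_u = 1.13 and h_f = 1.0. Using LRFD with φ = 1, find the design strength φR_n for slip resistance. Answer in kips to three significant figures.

R_n = μ · D_u · h_f · T_b · n_s · n_b = 0.3 × 1.13 × 1.0 × 15 × 2 × 8 = 81.36 kips.
Design strength φR_n = 1 × 81.36 = 81.4 kips.

81.4 kips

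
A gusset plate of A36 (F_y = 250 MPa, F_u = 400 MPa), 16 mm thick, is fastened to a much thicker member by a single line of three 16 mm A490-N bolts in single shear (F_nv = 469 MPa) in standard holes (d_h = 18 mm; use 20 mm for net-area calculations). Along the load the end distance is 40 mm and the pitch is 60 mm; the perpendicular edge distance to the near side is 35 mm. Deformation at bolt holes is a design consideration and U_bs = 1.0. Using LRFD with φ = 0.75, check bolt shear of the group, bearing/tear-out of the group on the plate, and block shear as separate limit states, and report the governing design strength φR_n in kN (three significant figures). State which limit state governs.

Bolt shear: A_b = π·16²/4 = 201.1 mm²; R_n = 469 × 201.1 × 3 × 1 / 1000 = 282.9 kN → 0.75 × 282.9 = 212 kN.
Bearing: edge l_c = 31, r_n = 238.1 kN; interior l_c = 42, r_n = 245.8 kN; R_n = 238.1 + 2·245.8 = 729.6 kN → 547 kN.
Block shear: A_gv = 2560, A_nv = 1760, A_nt = 400 mm²; R_n = min(0.6F_uA_nv, 0.6F_yA_gv) + U_bs·F_u·A_nt = 544 kN → 408 kN.
Bolt shear governs: 212 kN.

212 kN (bolt shear governs)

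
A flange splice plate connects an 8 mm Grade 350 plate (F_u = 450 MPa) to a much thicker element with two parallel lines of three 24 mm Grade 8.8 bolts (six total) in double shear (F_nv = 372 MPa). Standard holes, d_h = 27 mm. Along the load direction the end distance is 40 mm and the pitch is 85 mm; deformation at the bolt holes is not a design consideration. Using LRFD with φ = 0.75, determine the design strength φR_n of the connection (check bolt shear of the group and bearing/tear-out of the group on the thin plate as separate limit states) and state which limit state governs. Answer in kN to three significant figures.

Bolt shear: A_b = π·24²/4 = 452.4 mm²; R_n = 372 × 452.4 × 6 × 2 / 1000 = 2019 kN → 0.75 × 2019 = 1510 kN.
Bearing (1.5 l_c t F_u ≤ 3.0 d t F_u): upper limit = 3.0·24·8·450 / 1000 = 259.2 kN.
  Edge l_c = 40 − 27/2 = 26.5 → r_n = 143.1 kN; interior l_c = 85 − 27 = 58 → r_n = 259.2 kN.
  R_n,bearing = 2·143.1 + 4·259.2 = 1323 kN → 0.75 × 1323 = 992 kN.
Bearing governs: 992 kN.

992 kN (bearing governs)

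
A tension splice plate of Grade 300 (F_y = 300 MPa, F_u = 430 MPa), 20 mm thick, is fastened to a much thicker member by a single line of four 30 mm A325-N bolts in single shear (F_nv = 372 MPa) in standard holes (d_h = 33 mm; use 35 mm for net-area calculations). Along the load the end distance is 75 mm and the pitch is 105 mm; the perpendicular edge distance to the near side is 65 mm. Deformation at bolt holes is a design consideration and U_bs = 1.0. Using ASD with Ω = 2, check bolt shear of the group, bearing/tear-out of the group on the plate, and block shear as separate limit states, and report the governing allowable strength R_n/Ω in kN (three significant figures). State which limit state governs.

526 kN (bolt shear governs)

Bolt shear: A_b = π·30²/4 = 706.9 mm²; R_n = 372 × 706.9 × 4 × 1 / 1000 = 1052 kN → 1052 / 2 = 526 kN.
Bearing: edge l_c = 58.5, r_n = 603.7 kN; interior l_c = 72, r_n = 619.2 kN; R_n = 603.7 + 3·619.2 = 2461 kN → 1230 kN.
Block shear: A_gv = 7800, A_nv = 5350, A_nt = 950 mm²; R_n = min(0.6F_uA_nv, 0.6F_yA_gv) + U_bs·F_u·A_nt = 1789 kN → 894 kN.
Bolt shear governs: 526 kN.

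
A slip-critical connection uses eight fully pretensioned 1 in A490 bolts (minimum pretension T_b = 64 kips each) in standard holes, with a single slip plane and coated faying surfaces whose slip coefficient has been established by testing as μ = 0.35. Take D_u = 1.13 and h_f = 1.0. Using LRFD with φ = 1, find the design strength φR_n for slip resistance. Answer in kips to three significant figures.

202 kips

R_n = μ · D_u · h_f · T_b · n_s · n_b = 0.35 × 1.13 × 1.0 × 64 × 1 × 8 = 202.5 kips.
Design strength φR_n = 1 × 202.5 = 202 kips.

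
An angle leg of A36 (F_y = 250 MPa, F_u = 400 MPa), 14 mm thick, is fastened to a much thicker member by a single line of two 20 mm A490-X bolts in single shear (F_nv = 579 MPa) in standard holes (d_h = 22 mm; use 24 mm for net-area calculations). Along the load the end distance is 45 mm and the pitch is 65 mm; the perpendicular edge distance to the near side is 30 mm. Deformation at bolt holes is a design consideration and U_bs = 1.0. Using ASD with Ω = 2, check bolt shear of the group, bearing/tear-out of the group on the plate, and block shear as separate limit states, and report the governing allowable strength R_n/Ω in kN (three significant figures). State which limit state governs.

166 kN (block shear governs)

Bolt shear: A_b = π·20²/4 = 314.2 mm²; R_n = 579 × 314.2 × 2 × 1 / 1000 = 363.8 kN → 363.8 / 2 = 182 kN.
Bearing: edge l_c = 34, r_n = 228.5 kN; interior l_c = 43, r_n = 268.8 kN; R_n = 228.5 + 1·268.8 = 497.3 kN → 249 kN.
Block shear: A_gv = 1540, A_nv = 1036, A_nt = 252 mm²; R_n = min(0.6F_uA_nv, 0.6F_yA_gv) + U_bs·F_u·A_nt = 331.8 kN → 166 kN.
Block shear governs: 166 kN.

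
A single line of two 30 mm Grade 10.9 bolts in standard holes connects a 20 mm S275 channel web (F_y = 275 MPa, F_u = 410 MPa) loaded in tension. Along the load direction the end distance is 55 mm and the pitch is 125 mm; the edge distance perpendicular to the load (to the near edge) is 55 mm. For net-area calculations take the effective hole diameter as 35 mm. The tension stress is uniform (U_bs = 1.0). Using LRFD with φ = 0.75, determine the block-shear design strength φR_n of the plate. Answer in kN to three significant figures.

676 kN

Shear plane L_v = 55 + 1·125 = 180 mm; A_gv = 180 × 20 = 3600 mm².
A_nv = (180 − 1.5·35) × 20 = 2550 mm².
A_nt = (55 − 0.5·35) × 20 = 750 mm².
0.6 F_u A_nv = 627.3 kN; 0.6 F_y A_gv = 594 kN → shear yielding governs the shear term.
R_n = 594 + 1.0 × 410 × 750 / 1000 = 901.5 kN.
Design strength φR_n = 0.75 × 901.5 = 676 kN.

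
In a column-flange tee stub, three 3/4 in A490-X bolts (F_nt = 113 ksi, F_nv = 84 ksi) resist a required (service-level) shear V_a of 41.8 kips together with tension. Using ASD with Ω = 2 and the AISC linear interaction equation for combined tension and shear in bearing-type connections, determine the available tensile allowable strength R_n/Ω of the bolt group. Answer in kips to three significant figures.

A_b = π·0.75²/4 = 0.4418 in²; f_rv = 41.8 / (3 × 0.4418) = 31.54 ksi.
F'_nt = 1.3 F_nt − (Ω F_nt / F_nv) f_rv = 1.3·113 − (2·113/84)·31.54 = 62.05 ksi, capped at F_nt → F'_nt = 62.05 ksi.
R_n = F'_nt · A_b · n = 62.05 × 0.4418 × 3 = 82.23 kips.
Allowable strength R_n/Ω = 82.23 / 2 = 41.1 kips.

41.1 kips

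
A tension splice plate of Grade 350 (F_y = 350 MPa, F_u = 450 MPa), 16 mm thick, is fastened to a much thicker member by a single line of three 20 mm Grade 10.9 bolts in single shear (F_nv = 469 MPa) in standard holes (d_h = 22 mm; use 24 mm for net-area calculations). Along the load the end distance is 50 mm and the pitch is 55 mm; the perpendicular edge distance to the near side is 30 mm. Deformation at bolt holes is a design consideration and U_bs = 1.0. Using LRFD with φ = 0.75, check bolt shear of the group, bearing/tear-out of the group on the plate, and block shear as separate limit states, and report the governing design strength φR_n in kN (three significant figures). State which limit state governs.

Bolt shear: A_b = π·20²/4 = 314.2 mm²; R_n = 469 × 314.2 × 3 × 1 / 1000 = 442 kN → 0.75 × 442 = 332 kN.
Bearing: edge l_c = 39, r_n = 337 kN; interior l_c = 33, r_n = 285.1 kN; R_n = 337 + 2·285.1 = 907.2 kN → 680 kN.
Block shear: A_gv = 2560, A_nv = 1600, A_nt = 288 mm²; R_n = min(0.6F_uA_nv, 0.6F_yA_gv) + U_bs·F_u·A_nt = 561.6 kN → 421 kN.
Bolt shear governs: 332 kN.

332 kN (bolt shear governs)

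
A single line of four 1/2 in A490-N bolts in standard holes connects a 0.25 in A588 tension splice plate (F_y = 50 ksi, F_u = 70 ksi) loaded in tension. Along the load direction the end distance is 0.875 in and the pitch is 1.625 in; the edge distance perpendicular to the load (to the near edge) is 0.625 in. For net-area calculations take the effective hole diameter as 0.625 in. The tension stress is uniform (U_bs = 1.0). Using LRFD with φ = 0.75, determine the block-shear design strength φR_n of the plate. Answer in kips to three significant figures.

32.2 kips

Shear plane L_v = 0.875 + 3·1.625 = 5.75 in; A_gv = 5.75 × 0.25 = 1.438 in².
A_nv = (5.75 − 3.5·0.625) × 0.25 = 0.8906 in².
A_nt = (0.625 − 0.5·0.625) × 0.25 = 0.07812 in².
0.6 F_u A_nv = 37.41 kips; 0.6 F_y A_gv = 43.12 kips → shear rupture governs the shear term.
R_n = 37.41 + 1.0 × 70 × 0.07812 = 42.88 kips.
Design strength φR_n = 0.75 × 42.88 = 32.2 kips.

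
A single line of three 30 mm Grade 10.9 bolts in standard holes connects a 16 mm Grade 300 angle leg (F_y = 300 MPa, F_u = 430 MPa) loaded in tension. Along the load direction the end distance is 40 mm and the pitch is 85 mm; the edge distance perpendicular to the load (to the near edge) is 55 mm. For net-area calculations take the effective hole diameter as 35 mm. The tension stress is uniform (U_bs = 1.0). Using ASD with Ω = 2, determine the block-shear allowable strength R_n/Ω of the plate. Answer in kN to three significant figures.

382 kN

Shear plane L_v = 40 + 2·85 = 210 mm; A_gv = 210 × 16 = 3360 mm².
A_nv = (210 − 2.5·35) × 16 = 1960 mm².
A_nt = (55 − 0.5·35) × 16 = 600 mm².
0.6 F_u A_nv = 505.7 kN; 0.6 F_y A_gv = 604.8 kN → shear rupture governs the shear term.
R_n = 505.7 + 1.0 × 430 × 600 / 1000 = 763.7 kN.
Allowable strength R_n/Ω = 763.7 / 2 = 382 kN.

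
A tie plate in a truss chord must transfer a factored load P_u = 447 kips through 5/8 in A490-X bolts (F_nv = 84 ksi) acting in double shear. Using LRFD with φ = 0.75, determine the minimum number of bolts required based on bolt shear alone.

A_b = π·0.625²/4 = 0.3068 in².
Per-bolt design strength φR_n = 0.75 × 84 × 0.3068 × 2 = 38.66 kips.
n ≥ 447 / 38.66 = 11.56 → use 12 bolts.

12 bolts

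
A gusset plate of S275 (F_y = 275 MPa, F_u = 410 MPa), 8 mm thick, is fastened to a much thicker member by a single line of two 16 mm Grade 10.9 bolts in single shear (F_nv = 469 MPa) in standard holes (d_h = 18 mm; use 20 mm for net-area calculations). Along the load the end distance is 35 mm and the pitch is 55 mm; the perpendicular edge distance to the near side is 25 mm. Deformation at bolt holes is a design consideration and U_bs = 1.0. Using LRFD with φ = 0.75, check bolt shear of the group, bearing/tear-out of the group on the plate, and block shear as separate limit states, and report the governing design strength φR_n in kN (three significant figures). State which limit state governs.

Bolt shear: A_b = π·16²/4 = 201.1 mm²; R_n = 469 × 201.1 × 2 × 1 / 1000 = 188.6 kN → 0.75 × 188.6 = 141 kN.
Bearing: edge l_c = 26, r_n = 102.3 kN; interior l_c = 37, r_n = 126 kN; R_n = 102.3 + 1·126 = 228.3 kN → 171 kN.
Block shear: A_gv = 720, A_nv = 480, A_nt = 120 mm²; R_n = min(0.6F_uA_nv, 0.6F_yA_gv) + U_bs·F_u·A_nt = 167.3 kN → 125 kN.
Block shear governs: 125 kN.

125 kN (block shear governs)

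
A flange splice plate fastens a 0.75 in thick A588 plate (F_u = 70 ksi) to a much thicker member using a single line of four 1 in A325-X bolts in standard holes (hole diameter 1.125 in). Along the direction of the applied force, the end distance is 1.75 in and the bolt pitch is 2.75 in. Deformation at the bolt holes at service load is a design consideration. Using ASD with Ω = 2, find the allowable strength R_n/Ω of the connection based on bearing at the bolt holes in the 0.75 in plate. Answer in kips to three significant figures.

Per bolt r_n = 1.2 l_c t F_u ≤ 2.4 d t F_u; upper limit = 2.4 × 1 × 0.75 × 70 = 126 kips.
Edge bolt: l_c = 1.75 − 1.125/2 = 1.188 in → 1.2 × 1.188 × 0.75 × 70 = 74.81 → r_n = 74.81 kips.
Interior bolts: l_c = 2.75 − 1.125 = 1.625 in → 1.2 × 1.625 × 0.75 × 70 = 102.4 → r_n = 102.4 kips.
R_n = 1 × 74.81 + 3 × 102.4 = 381.9 kips.
Allowable strength R_n/Ω = 381.9 / 2 = 191 kips.

191 kips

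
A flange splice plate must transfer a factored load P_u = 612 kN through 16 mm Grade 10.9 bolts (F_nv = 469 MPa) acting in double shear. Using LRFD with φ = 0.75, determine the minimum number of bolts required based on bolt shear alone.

A_b = π·16²/4 = 201.1 mm².
Per-bolt design strength φR_n = 0.75 × 469 × 201.1 × 2 / 1000 = 141.4 kN.
n ≥ 612 / 141.4 = 4.327 → use 5 bolts.

5 bolts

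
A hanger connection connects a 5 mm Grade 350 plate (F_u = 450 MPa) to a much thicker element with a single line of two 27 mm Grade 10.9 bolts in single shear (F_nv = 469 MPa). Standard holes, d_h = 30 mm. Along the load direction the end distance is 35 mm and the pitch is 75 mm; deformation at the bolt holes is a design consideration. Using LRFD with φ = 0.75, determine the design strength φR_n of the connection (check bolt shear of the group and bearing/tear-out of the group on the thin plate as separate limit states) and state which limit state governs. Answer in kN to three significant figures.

Bolt shear: A_b = π·27²/4 = 572.6 mm²; R_n = 469 × 572.6 × 2 × 1 / 1000 = 537.1 kN → 0.75 × 537.1 = 403 kN.
Bearing (1.2 l_c t F_u ≤ 2.4 d t F_u): upper limit = 2.4·27·5·450 / 1000 = 145.8 kN.
  Edge l_c = 35 − 30/2 = 20 → r_n = 54 kN; interior l_c = 75 − 30 = 45 → r_n = 121.5 kN.
  R_n,bearing = 1·54 + 1·121.5 = 175.5 kN → 0.75 × 175.5 = 132 kN.
Bearing governs: 132 kN.

132 kN (bearing governs)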